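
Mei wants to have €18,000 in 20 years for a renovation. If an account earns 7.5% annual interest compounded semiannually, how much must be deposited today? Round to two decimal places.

€4,128.08

Periodic rate = 7.5%/2 = 0.0375; 40 periods.
P = 18,000/(1 + 0.0375)^40 ≈ 18,000/4.360378759 ≈ 4,128.0818.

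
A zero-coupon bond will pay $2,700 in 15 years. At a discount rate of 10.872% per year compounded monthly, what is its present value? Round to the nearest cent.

Periodic rate = 10.872%/12 = 0.00906; 180 periods.
P = 2,700/(1 + 0.00906)^180 ≈ 2,700/5.070588043 ≈ 532.4826.

$532.48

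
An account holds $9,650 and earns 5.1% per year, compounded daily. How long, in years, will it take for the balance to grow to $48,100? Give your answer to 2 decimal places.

We need (1 + 0.000139726)^(365t) = 4.9845, so 365t = ln 4.9845 / ln 1.00014 ≈ 11497.0454.
t ≈ 11497.0454/365 = 31.4988 years.

31.50 years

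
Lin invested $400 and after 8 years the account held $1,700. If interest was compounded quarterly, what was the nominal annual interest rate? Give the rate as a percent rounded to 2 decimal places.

18.50%

(1 + r/4)^32 = 1,700/400 = 4.25.
1 + r/4 = 4.25^(1/32) ≈ 1.046254, so r/4 ≈ 0.0462541.
r ≈ 4·0.0462541 = 18.50162%.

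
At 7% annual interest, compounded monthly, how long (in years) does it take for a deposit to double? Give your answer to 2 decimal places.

(1 + 0.00583333)^(12t) = 2.
12t = ln 2 / ln(1 + 0.00583333) ≈ 0.69315/0.00581639 ≈ 119.1715.
t ≈ 9.9310.

9.93 years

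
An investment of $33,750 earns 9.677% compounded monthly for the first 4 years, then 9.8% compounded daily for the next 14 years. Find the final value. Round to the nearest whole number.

After 4 years at 9.677%: 33,750 × 1.47038989669 ≈ 49,625.6590.
Then 14 years at 9.8%: 49,625.6590 × 3.94250318083 ≈ 195,649.3185.

$195,649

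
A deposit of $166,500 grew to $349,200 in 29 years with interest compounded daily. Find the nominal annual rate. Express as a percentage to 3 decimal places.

2.554%

The 10585-period growth factor is 349,200/166,500 = 2.0973.
r/365 = 2.0973^(1/10585) − 1 ≈ 0.0000699741, so r ≈ 365·0.0000699741 = 2.55405%.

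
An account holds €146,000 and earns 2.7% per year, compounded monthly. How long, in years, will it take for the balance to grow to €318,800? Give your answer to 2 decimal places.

28.96 years

We need (1 + 0.00225)^(12t) = 2.1836, so 12t = ln 2.1836 / ln 1.00225 ≈ 347.4825.
t ≈ 347.4825/12 = 28.9569 years.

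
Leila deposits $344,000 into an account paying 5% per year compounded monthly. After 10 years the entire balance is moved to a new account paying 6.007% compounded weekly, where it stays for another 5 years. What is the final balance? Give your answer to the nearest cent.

$764,926.33

Phase 1: 344,000·(1 + 0.05/12)^120 ≈ 566,571.2672.
Phase 2: 566,571.2672·(1 + 0.06007/52)^260 ≈ 764,926.3294.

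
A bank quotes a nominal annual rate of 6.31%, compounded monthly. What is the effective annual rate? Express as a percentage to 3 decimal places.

6.496%

EAR = (1 + 6.31%/12)^12 − 1 = (1 + 0.00525833)^12 − 1.
(1 + 0.00525833)^12 ≈ 1.064957, so EAR ≈ 6.49573%.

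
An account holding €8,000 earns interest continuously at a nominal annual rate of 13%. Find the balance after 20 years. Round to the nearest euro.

€107,710

A = P·e^(rt) = 8,000·e^(0.13·20) = 8,000·e^2.6.
e^2.6 ≈ 13.463738035, so A ≈ 107,709.9043.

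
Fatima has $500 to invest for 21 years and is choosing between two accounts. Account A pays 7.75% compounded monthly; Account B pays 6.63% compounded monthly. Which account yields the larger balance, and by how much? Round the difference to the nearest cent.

Account A growth factor: (1 + 0.0775/12)^252 ≈ 5.06455892; balance ≈ 2,532.2795.
Account B growth factor: (1 + 0.005525)^252 ≈ 4.00870353; balance ≈ 2,004.3518.
Account A is larger by 527.9277.

Account A, by $527.93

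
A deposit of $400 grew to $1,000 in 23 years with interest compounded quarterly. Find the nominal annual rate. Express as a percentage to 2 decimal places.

4.00%

The 92-period growth factor is 1,000/400 = 2.5.
r/4 = 2.5^(1/92) − 1 ≈ 0.0100094, so r ≈ 4·0.0100094 = 4.00378%.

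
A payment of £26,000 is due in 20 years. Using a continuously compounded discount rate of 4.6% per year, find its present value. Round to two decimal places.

£10,361.50

P = A·e^(−rt) = 26,000·e^(−0.92).
e^(−0.92) ≈ 0.39851904108, so P ≈ 10,361.4951.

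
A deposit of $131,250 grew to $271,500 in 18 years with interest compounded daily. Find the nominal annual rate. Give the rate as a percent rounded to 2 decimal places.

4.04%

The 6570-period growth factor is 271,500/131,250 = 2.06857.
r/365 = 2.06857^(1/6570) − 1 ≈ 0.000110639, so r ≈ 365·0.000110639 = 4.03832%.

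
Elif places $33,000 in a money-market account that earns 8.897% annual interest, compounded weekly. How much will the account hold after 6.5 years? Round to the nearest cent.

Growth factor = (1 + 0.08897/52)^338 ≈ 1.7821327742.
A ≈ 33,000 × 1.7821327742 ≈ 58,810.3815.

$58,810.38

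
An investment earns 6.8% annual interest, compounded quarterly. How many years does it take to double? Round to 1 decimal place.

10.3 years

(1 + 0.017)^(4t) = 2.
4t = ln 2 / ln(1 + 0.017) ≈ 0.69315/0.0168571 ≈ 41.1190.
t ≈ 10.2797.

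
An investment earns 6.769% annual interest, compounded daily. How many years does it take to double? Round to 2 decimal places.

(1 + 0.000185452)^(365t) = 2.
365t = ln 2 / ln(1 + 0.000185452) ≈ 0.69315/0.000185435 ≈ 3737.9551.
t ≈ 10.2410.

10.24 years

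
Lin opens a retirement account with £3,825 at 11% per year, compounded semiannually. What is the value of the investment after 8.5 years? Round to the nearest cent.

£9,504.37

Periodic rate = 11%/2 = 0.055; periods = 2·8.5 = 17.
A = 3,825·(1 + 0.055)^17 ≈ 3,825·2.484802148 ≈ 9,504.3682.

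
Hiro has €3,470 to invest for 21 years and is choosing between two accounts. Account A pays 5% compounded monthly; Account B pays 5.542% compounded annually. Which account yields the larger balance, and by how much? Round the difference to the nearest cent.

Account B, by €876.69

A: (1 + 0.05/12)^252 ≈ 2.851424111, so 3,470 × 2.851424111 ≈ 9,894.4417.
B: (1 + 0.05542)^21 ≈ 3.1040714831, so 3,470 × 3.1040714831 ≈ 10,771.1280.
Difference ≈ 876.6864 in favor of B.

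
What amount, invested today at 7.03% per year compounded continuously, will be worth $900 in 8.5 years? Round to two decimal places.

$495.14

P = A·e^(−rt) = 900·e^(−0.59755).
e^(−0.59755) ≈ 0.550157873, so P ≈ 495.1421.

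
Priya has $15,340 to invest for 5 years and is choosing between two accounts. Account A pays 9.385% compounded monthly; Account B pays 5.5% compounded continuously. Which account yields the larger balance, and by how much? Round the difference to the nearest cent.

Account A, by $4,285.20

A: (1 + 0.09385/12)^60 ≈ 1.5958787876, so 15,340 × 1.5958787876 ≈ 24,480.7806.
B: e^(0.055·5) = e^0.275 ≈ 1.3165306749, so 15,340 × 1.3165306749 ≈ 20,195.5806.
Difference ≈ 4,285.2000 in favor of A.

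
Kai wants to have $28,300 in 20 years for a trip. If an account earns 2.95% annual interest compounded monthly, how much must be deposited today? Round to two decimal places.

$15,698.82

Periodic rate = 2.95%/12 = 0.00245833; 240 periods.
P = 28,300/(1 + 0.0295/12)^240 ≈ 28,300/1.8026827608 ≈ 15,698.8243.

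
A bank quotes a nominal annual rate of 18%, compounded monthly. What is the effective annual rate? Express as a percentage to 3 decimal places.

19.562%

EAR = (1 + 18%/12)^12 − 1 = (1 + 0.015)^12 − 1.
(1 + 0.015)^12 ≈ 1.195618, so EAR ≈ 19.56182%.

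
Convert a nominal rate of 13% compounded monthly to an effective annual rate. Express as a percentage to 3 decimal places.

One year is 12 periods at 0.0108333 each: (1 + 0.0108333)^12 ≈ 1.138032.
EAR = 1.138032 − 1 ≈ 13.80325%.

13.803%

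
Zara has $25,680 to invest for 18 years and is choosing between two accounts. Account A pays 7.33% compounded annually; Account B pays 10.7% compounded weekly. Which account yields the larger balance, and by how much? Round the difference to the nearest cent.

Account B, by $84,124.48

Account A growth factor: (1 + 0.0733)^18 ≈ 3.5725665573; balance ≈ 91,743.5092.
Account B growth factor: (1 + 0.107/52)^936 ≈ 6.84844183058; balance ≈ 175,867.9862.
Account B is larger by 84,124.4770.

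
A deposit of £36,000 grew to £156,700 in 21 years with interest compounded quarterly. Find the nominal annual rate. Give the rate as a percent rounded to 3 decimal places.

The 84-period growth factor is 156,700/36,000 = 4.35278.
r/4 = 4.35278^(1/84) − 1 ≈ 0.0176639, so r ≈ 4·0.0176639 = 7.06555%.

7.066%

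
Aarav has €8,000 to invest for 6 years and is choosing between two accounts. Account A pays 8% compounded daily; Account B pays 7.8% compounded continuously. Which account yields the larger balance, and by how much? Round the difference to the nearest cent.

Account A, by €153.54

Account A growth factor: (1 + 0.08/365)^2190 ≈ 1.6159894069; balance ≈ 12,927.9153.
Account B growth factor: e^(0.078·6) = e^0.468 ≈ 1.5967974027; balance ≈ 12,774.3792.
Account A is larger by 153.5360.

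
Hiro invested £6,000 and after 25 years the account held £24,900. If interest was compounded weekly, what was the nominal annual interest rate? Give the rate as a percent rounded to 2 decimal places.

5.70%

(1 + r/52)^1300 = 24,900/6,000 = 4.15.
1 + r/52 = 4.15^(1/1300) ≈ 1.001095, so r/52 ≈ 0.0010953.
r ≈ 52·0.0010953 = 5.69555%.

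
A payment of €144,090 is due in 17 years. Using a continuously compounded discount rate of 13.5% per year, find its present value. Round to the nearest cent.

€14,518.71

P = A·e^(−rt) = 144,090·e^(−2.295).
e^(−2.295) ≈ 0.100761393268, so P ≈ 14,518.7092.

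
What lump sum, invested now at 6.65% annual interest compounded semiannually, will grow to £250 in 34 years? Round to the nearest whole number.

Growth factor = (1 + 0.03325)^68 ≈ 9.24630359.
P = 250/9.24630359 ≈ 27.0378.

£27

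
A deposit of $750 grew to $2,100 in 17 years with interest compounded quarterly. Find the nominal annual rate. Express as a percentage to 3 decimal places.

6.103%

(1 + r/4)^68 = 2,100/750 = 2.8.
1 + r/4 = 2.8^(1/68) ≈ 1.015257, so r/4 ≈ 0.0152567.
r ≈ 4·0.0152567 = 6.10267%.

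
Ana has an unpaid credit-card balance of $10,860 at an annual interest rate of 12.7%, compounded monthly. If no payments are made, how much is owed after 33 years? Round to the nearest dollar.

Periodic rate = 12.7%/12 = 0.0105833; periods = 12·33 = 396.
A = 10,860·(1 + 0.127/12)^396 ≈ 10,860·64.64933811 ≈ 702,091.8119.

$702,092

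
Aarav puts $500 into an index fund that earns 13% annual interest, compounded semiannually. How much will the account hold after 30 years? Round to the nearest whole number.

Periodic rate = 13%/2 = 0.065; periods = 2·30 = 60.
A = 500·(1 + 0.065)^60 ≈ 500·43.749839739 ≈ 21,874.9199.

$21,875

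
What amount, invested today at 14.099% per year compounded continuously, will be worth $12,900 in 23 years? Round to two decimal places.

P = A·e^(−rt) = 12,900·e^(−3.24277).
e^(−3.24277) ≈ 0.039055561221, so P ≈ 503.8167.

$503.82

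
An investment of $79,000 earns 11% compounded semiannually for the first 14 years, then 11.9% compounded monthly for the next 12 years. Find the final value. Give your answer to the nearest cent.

$1,464,919.09

Phase 1: 79,000·(1 + 0.055)^28 ≈ 353,749.6029.
Phase 2: 353,749.6029·(1 + 0.119/12)^144 ≈ 1,464,919.0896.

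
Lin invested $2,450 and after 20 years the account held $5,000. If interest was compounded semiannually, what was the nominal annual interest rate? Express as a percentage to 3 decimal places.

3.599%

The 40-period growth factor is 5,000/2,450 = 2.04082.
r/2 = 2.04082^(1/40) − 1 ≈ 0.0179937, so r ≈ 2·0.0179937 = 3.59874%.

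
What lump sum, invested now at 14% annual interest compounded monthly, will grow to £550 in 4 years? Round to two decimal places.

Growth factor = (1 + 0.14/12)^48 ≈ 1.74500692.
P = 550/1.74500692 ≈ 315.1850.

£315.18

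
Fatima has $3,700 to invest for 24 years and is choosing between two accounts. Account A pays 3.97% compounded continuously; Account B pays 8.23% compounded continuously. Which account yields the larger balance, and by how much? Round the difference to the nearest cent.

Account A growth factor: e^(0.0397·24) = e^0.9528 ≈ 2.592959792; balance ≈ 9,593.9512.
Account B growth factor: e^(0.0823·24) = e^1.9752 ≈ 7.2080611219; balance ≈ 26,669.8262.
Account B is larger by 17,075.8749.

Account B, by $17,075.87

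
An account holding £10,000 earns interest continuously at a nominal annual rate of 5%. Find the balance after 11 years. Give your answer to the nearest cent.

A = P·e^(rt) = 10,000·e^(0.05·11) = 10,000·e^0.55.
e^0.55 ≈ 1.7332530179, so A ≈ 17,332.5302.

£17,332.53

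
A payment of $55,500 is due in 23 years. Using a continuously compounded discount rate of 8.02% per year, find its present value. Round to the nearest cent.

$8,773.91

P = A·e^(−rt) = 55,500·e^(−1.8446).
e^(−1.8446) ≈ 0.15808854366, so P ≈ 8,773.9142.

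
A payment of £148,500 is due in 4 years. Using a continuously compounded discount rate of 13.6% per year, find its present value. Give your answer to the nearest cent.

£86,192.65

P = A·e^(−rt) = 148,500·e^(−0.544).
e^(−0.544) ≈ 0.580421915141, so P ≈ 86,192.6544.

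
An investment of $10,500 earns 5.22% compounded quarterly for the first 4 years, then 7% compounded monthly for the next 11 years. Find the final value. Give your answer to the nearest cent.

$27,843.16

Phase 1: 10,500·(1 + 0.01305)^16 ≈ 12,920.6212.
Phase 2: 12,920.6212·(1 + 0.07/12)^132 ≈ 27,843.1629.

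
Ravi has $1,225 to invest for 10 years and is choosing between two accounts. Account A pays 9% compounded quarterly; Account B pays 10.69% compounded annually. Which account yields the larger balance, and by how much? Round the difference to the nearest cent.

Account B, by $399.25

Account A growth factor: (1 + 0.0225)^40 ≈ 2.435188965; balance ≈ 2,983.1065.
Account B growth factor: (1 + 0.1069)^10 ≈ 2.761111053; balance ≈ 3,382.3610.
Account B is larger by 399.2546.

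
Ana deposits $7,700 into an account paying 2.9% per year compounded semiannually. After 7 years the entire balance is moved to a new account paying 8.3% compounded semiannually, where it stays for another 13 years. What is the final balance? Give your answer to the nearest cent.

$27,111.94

Phase 1: 7,700·(1 + 0.0145)^14 ≈ 9,419.3177.
Phase 2: 9,419.3177·(1 + 0.0415)^26 ≈ 27,111.9388.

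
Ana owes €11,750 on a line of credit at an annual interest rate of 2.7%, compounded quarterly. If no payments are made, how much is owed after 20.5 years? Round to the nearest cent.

€20,399.16

Periodic rate = 2.7%/4 = 0.00675; periods = 4·20.5 = 82.
A = 11,750·(1 + 0.00675)^82 ≈ 11,750·1.7360984083 ≈ 20,399.1563.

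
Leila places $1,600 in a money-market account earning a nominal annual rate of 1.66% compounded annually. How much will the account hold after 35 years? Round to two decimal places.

$2,846.91

Growth factor = (1 + 0.0166)^35 ≈ 1.779318474.
A ≈ 1,600 × 1.779318474 ≈ 2,846.9096.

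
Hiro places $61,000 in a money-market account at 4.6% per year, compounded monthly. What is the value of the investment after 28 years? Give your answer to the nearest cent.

$220,613.32

Periodic rate = 4.6%/12 = 0.00383333; periods = 12·28 = 336.
A = 61,000·(1 + 0.046/12)^336 ≈ 61,000·3.61661181219 ≈ 220,613.3205.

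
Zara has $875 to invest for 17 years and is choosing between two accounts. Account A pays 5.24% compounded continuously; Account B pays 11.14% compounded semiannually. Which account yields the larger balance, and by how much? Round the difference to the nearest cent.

Account A growth factor: e^(0.0524·17) = e^0.8908 ≈ 2.437078534; balance ≈ 2,132.4437.
Account B growth factor: (1 + 0.0557)^34 ≈ 6.31506366; balance ≈ 5,525.6807.
Account B is larger by 3,393.2370.

Account B, by $3,393.24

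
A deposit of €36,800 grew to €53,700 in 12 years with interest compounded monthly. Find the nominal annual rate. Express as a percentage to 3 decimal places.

3.153%

The 144-period growth factor is 53,700/36,800 = 1.45924.
r/12 = 1.45924^(1/144) − 1 ≈ 0.00262786, so r ≈ 12·0.00262786 = 3.15343%.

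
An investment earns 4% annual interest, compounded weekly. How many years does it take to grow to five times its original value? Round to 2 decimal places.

(1 + 0.000769231)^(52t) = 5.
52t = ln 5 / ln(1 + 0.000769231) ≈ 1.6094/0.000768935 ≈ 2093.0739.
t ≈ 40.2514.

40.25 years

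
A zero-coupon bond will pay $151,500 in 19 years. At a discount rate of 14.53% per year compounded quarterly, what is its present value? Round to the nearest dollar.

$10,063

Growth factor = (1 + 0.036325)^76 ≈ 15.0554626424.
P = 151,500/15.0554626424 ≈ 10,062.7927.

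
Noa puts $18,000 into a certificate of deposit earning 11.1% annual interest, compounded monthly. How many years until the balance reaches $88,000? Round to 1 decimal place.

(1 + 0.00925)^(12t) = 88,000/18,000 = 4.8889.
12t·ln(1 + 0.00925) = ln(4.8889); 12t = 1.587/0.00920748 ≈ 172.3561.
t ≈ 14.3630 years.

14.4 years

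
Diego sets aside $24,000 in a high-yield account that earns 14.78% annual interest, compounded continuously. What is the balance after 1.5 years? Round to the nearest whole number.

A = P·e^(rt) = 24,000·e^(0.1478·1.5) = 24,000·e^0.2217.
e^0.2217 ≈ 1.2481968626, so A ≈ 29,956.7247.

$29,957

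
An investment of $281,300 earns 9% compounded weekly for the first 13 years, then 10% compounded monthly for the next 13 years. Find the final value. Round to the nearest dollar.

After 13 years at 9%: 281,300 × 3.218735777421 ≈ 905,430.3742.
Then 13 years at 10%: 905,430.3742 × 3.649584184655 ≈ 3,304,444.3739.

$3,304,444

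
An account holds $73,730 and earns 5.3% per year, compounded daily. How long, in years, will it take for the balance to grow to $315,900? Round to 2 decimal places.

(1 + 0.000145205)^(365t) = 315,900/73,730 = 4.2846.
365t·ln(1 + 0.000145205) = ln(4.2846); 365t = 1.455/0.000145195 ≈ 10021.1203.
t ≈ 27.4551 years.

27.46 years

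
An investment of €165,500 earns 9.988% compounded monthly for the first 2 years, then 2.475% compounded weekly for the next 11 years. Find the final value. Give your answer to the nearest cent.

After 2 years at 9.988%: 165,500 × 1.22010052128 ≈ 201,926.6363.
Then 11 years at 2.475%: 201,926.6363 × 1.3128301547 ≈ 265,095.3771.

€265,095.38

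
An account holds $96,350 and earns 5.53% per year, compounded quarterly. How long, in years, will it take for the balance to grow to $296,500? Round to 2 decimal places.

20.47 years

(1 + 0.013825)^(4t) = 296,500/96,350 = 3.0773.
4t·ln(1 + 0.013825) = ln(3.0773); 4t = 1.1241/0.0137303 ≈ 81.8671.
t ≈ 20.4668 years.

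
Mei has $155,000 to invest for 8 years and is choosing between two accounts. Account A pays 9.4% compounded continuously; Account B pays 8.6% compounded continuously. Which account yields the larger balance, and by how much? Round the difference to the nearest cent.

A: e^(0.094·8) = e^0.752 ≈ 2.12123825347, so 155,000 × 2.12123825347 ≈ 328,791.9293.
B: e^(0.086·8) = e^0.688 ≈ 1.98973208695, so 155,000 × 1.98973208695 ≈ 308,408.4735.
Difference ≈ 20,383.4558 in favor of A.

Account A, by $20,383.46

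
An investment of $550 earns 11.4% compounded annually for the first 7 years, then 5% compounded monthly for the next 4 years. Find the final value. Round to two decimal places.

After 7 years at 11.4%: 550 × 2.129101353 ≈ 1,171.0057.
Then 4 years at 5%: 1,171.0057 × 1.220895355 ≈ 1,429.6755.

$1,429.68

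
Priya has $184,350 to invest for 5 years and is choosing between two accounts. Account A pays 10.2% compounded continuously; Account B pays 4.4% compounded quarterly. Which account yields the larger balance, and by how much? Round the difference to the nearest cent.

A: e^(0.102·5) = e^0.51 ≈ 1.66529119495, so 184,350 × 1.66529119495 ≈ 306,996.4318.
B: (1 + 0.011)^20 ≈ 1.24458084278, so 184,350 × 1.24458084278 ≈ 229,438.4784.
Difference ≈ 77,557.9534 in favor of A.

Account A, by $77,557.95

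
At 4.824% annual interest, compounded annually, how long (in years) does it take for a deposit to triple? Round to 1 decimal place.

(1 + 0.04824)^t = 3.
t = ln 3 / ln(1 + 0.04824) ≈ 1.0986/0.0471126 ≈ 23.3189.

23.3 years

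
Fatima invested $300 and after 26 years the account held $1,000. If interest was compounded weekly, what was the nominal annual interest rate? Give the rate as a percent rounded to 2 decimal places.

(1 + r/52)^1352 = 1,000/300 = 3.33333.
1 + r/52 = 3.33333^(1/1352) ≈ 1.000891, so r/52 ≈ 0.000890909.
r ≈ 52·0.000890909 = 4.63273%.

4.63%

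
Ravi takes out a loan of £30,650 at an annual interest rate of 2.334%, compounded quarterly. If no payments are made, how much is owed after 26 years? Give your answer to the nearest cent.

£56,132.17

Growth factor = (1 + 0.005835)^104 ≈ 1.8313921244.
A ≈ 30,650 × 1.8313921244 ≈ 56,132.1686.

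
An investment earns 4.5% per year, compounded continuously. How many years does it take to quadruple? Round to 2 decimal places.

30.81 years

e^(0.045t) = 4, so 0.045t = ln 4 ≈ 1.3863.
t ≈ 1.3863/0.045 ≈ 30.8065.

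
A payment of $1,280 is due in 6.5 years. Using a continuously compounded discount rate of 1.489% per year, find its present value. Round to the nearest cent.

$1,161.92

P = A·e^(−rt) = 1,280·e^(−0.096785).
e^(−0.096785) ≈ 0.9077511517, so P ≈ 1,161.9215.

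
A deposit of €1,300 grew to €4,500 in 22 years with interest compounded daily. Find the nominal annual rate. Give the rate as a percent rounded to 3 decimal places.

5.645%

The 8030-period growth factor is 4,500/1,300 = 3.46154.
r/365 = 3.46154^(1/8030) − 1 ≈ 0.000154646, so r ≈ 365·0.000154646 = 5.64459%.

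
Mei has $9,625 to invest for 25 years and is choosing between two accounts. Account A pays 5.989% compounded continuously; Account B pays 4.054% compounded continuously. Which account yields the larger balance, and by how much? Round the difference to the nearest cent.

Account A, by $16,498.73

A: e^(0.05989·25) = e^1.49725 ≈ 4.4693813563, so 9,625 × 4.4693813563 ≈ 43,017.7956.
B: e^(0.04054·25) = e^1.0135 ≈ 2.755227455, so 9,625 × 2.755227455 ≈ 26,519.0643.
Difference ≈ 16,498.7313 in favor of A.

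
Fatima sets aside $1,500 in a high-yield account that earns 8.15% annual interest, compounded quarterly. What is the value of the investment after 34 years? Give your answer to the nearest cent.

Growth factor = (1 + 0.020375)^136 ≈ 15.53581686.
A ≈ 1,500 × 15.53581686 ≈ 23,303.7253.

$23,303.73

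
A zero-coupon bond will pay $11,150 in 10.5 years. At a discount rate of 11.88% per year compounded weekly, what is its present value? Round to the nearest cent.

$3,207.41

Growth factor = (1 + 0.1188/52)^546 ≈ 3.4763303905.
P = 11,150/3.4763303905 ≈ 3,207.4052.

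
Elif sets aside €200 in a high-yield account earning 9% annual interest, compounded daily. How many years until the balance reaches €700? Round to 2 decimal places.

13.92 years

We need (1 + 0.000246575)^(365t) = 3.5, so 365t = ln 3.5 / ln 1.000247 ≈ 5081.2762.
t ≈ 5081.2762/365 = 13.9213 years.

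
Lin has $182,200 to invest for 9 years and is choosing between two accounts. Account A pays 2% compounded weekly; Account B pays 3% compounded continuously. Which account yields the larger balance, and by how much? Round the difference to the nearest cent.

A: (1 + 0.02/52)^468 ≈ 1.19717593232, so 182,200 × 1.19717593232 ≈ 218,125.4549.
B: e^(0.03·9) = e^0.27 ≈ 1.30996445073, so 182,200 × 1.30996445073 ≈ 238,675.5229.
Difference ≈ 20,550.0681 in favor of B.

Account B, by $20,550.07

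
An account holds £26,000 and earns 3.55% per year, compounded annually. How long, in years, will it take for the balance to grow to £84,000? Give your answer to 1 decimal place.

33.6 years

(1 + 0.0355)^t = 84,000/26,000 = 3.2308.
t·ln(1 + 0.0355) = ln(3.2308); t = 1.1727/0.0348844 ≈ 33.6173.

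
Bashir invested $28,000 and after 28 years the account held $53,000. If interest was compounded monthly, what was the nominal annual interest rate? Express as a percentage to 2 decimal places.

(1 + r/12)^336 = 53,000/28,000 = 1.89286.
1 + r/12 = 1.89286^(1/336) ≈ 1.001901, so r/12 ≈ 0.00190087.
r ≈ 12·0.00190087 = 2.28105%.

2.28%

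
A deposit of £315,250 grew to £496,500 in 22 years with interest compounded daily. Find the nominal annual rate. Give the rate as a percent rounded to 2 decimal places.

The 8030-period growth factor is 496,500/315,250 = 1.57494.
r/365 = 1.57494^(1/8030) − 1 ≈ 0.0000565667, so r ≈ 365·0.0000565667 = 2.06468%.

2.06%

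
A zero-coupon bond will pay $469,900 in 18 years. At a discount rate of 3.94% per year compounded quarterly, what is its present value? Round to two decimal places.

Growth factor = (1 + 0.00985)^72 ≈ 2.02532454733.
P = 469,900/2.02532454733 ≈ 232,012.1981.

$232,012.20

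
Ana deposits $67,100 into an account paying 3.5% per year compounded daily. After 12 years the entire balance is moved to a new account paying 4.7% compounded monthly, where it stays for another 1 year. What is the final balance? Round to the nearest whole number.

$107,026

Phase 1: 67,100·(1 + 0.035/365)^4380 ≈ 102,121.5641.
Phase 2: 102,121.5641·(1 + 0.047/12)^12 ≈ 107,026.0332.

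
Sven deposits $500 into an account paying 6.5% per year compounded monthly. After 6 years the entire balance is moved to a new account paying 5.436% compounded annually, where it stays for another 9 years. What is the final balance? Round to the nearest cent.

$1,187.92

Phase 1: 500·(1 + 0.065/12)^72 ≈ 737.7136.
Phase 2: 737.7136·(1 + 0.05436)^9 ≈ 1,187.9224.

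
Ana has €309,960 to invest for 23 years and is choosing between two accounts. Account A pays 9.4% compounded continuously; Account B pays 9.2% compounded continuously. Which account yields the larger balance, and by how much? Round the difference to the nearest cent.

Account A, by €121,075.89

A: e^(0.094·23) = e^2.162 ≈ 8.688497287623, so 309,960 × 8.688497287623 ≈ 2,693,086.6193.
B: e^(0.092·23) = e^2.116 ≈ 8.29787949806, so 309,960 × 8.29787949806 ≈ 2,572,010.7292.
Difference ≈ 121,075.8901 in favor of A.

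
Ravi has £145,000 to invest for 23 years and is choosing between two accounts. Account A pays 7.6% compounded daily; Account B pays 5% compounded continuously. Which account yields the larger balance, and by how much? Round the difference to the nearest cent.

Account A, by £374,660.74

A: (1 + 0.076/365)^8395 ≈ 5.74206006161, so 145,000 × 5.74206006161 ≈ 832,598.7089.
B: e^(0.05·23) = e^1.15 ≈ 3.15819290969, so 145,000 × 3.15819290969 ≈ 457,937.9719.
Difference ≈ 374,660.7370 in favor of A.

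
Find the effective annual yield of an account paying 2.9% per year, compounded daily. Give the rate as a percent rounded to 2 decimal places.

2.94%

EAR = (1 + 2.9%/365)^365 − 1 = (1 + 0.0000794521)^365 − 1.
(1 + 0.0000794521)^365 ≈ 1.029423, so EAR ≈ 2.94234%.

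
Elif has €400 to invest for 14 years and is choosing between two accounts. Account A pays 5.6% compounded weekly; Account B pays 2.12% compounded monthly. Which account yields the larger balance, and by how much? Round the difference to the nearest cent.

Account A, by €337.64

Account A growth factor: (1 + 0.056/52)^728 ≈ 2.18929188; balance ≈ 875.7168.
Account B growth factor: (1 + 0.0212/12)^168 ≈ 1.34519386; balance ≈ 538.0775.
Account A is larger by 337.6392.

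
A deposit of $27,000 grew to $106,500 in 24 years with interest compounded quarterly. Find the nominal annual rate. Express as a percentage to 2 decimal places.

(1 + r/4)^96 = 106,500/27,000 = 3.94444.
1 + r/4 = 3.94444^(1/96) ≈ 1.014398, so r/4 ≈ 0.0143975.
r ≈ 4·0.0143975 = 5.75901%.

5.76%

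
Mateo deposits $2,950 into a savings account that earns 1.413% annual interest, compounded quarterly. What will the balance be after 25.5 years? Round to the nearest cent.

$4,226.97

Periodic rate = 1.413%/4 = 0.0035325; periods = 4·25.5 = 102.
A = 2,950·(1 + 0.0035325)^102 ≈ 2,950·1.432870949 ≈ 4,226.9693.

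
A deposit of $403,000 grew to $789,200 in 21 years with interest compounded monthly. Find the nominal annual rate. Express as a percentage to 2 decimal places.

3.20%

(1 + r/12)^252 = 789,200/403,000 = 1.95831.
1 + r/12 = 1.95831^(1/252) ≈ 1.002671, so r/12 ≈ 0.00267056.
r ≈ 12·0.00267056 = 3.20467%.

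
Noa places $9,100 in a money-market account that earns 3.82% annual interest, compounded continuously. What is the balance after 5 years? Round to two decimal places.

A = P·e^(rt) = 9,100·e^(0.0382·5) = 9,100·e^0.191.
e^0.191 ≈ 1.2104594521, so A ≈ 11,015.1810.

$11,015.18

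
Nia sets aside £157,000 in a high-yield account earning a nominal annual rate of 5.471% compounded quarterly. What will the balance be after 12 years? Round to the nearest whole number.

£301,363

Growth factor = (1 + 0.0136775)^48 ≈ 1.91951154055.
A ≈ 157,000 × 1.91951154055 ≈ 301,363.3119.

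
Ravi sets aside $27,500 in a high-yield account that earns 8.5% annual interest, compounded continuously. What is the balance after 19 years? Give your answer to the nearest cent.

$138,266.92

A = P·e^(rt) = 27,500·e^(0.085·19) = 27,500·e^1.615.
e^1.615 ≈ 5.02788792347, so A ≈ 138,266.9179.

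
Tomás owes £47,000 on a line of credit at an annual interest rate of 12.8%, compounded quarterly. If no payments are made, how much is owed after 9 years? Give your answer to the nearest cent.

£146,071.99

Growth factor = (1 + 0.032)^36 ≈ 3.10791478488.
A ≈ 47,000 × 3.10791478488 ≈ 146,071.9949.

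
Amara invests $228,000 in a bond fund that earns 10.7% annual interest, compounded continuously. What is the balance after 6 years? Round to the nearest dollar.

A = P·e^(rt) = 228,000·e^(0.107·6) = 228,000·e^0.642.
e^0.642 ≈ 1.90027763656, so A ≈ 433,263.3011.

$433,263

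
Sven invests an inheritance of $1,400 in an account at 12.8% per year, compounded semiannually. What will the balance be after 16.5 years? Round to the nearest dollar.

Growth factor = (1 + 0.064)^33 ≈ 7.7459327592.
A ≈ 1,400 × 7.7459327592 ≈ 10,844.3059.

$10,844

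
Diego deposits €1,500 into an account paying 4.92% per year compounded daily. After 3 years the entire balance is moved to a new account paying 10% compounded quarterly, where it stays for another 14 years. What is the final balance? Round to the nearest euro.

Phase 1: 1,500·(1 + 0.0492/365)^1095 ≈ 1,738.5565.
Phase 2: 1,738.5565·(1 + 0.025)^56 ≈ 6,929.8729.

€6,930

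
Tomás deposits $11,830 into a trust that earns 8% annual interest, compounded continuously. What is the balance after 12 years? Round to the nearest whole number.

A = P·e^(rt) = 11,830·e^(0.08·12) = 11,830·e^0.96.
e^0.96 ≈ 2.6116964734, so A ≈ 30,896.3693.

$30,896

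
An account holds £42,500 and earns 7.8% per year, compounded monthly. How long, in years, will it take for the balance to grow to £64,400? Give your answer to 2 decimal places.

5.35 years

(1 + 0.0065)^(12t) = 64,400/42,500 = 1.5153.
12t·ln(1 + 0.0065) = ln(1.5153); 12t = 0.41561/0.00647897 ≈ 64.1475.
t ≈ 5.3456 years.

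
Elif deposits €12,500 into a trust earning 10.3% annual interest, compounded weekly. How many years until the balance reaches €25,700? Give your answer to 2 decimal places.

(1 + 0.00198077)^(52t) = 25,700/12,500 = 2.056.
52t·ln(1 + 0.00198077) = ln(2.056); 52t = 0.72076/0.00197881 ≈ 364.2403.
t ≈ 7.0046 years.

7.00 years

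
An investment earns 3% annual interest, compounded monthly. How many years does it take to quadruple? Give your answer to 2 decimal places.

(1 + 0.0025)^(12t) = 4.
12t = ln 4 / ln(1 + 0.0025) ≈ 1.3863/0.00249688 ≈ 555.2106.
t ≈ 46.2676.

46.27 years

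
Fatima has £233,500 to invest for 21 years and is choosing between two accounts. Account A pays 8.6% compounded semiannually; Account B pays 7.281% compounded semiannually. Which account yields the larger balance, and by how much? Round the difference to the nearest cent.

Account A, by £320,049.32

A: (1 + 0.043)^42 ≈ 5.860584793853, so 233,500 × 5.860584793853 ≈ 1,368,446.5494.
B: (1 + 0.036405)^42 ≈ 4.489923894565, so 233,500 × 4.489923894565 ≈ 1,048,397.2294.
Difference ≈ 320,049.3200 in favor of A.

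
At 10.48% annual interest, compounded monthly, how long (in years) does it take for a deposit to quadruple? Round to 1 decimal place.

13.3 years

(1 + 0.00873333)^(12t) = 4.
12t = ln 4 / ln(1 + 0.00873333) ≈ 1.3863/0.00869542 ≈ 159.4281.
t ≈ 13.2857.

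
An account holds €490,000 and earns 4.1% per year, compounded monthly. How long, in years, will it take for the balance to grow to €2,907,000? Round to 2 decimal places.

43.50 years

We need (1 + 0.00341667)^(12t) = 5.9327, so 12t = ln 5.9327 / ln 1.003417 ≈ 522.0033.
t ≈ 522.0033/12 = 43.5003 years.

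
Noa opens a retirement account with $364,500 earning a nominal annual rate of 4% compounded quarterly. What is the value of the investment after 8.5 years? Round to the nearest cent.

Periodic rate = 4%/4 = 0.01; periods = 4·8.5 = 34.
A = 364,500·(1 + 0.01)^34 ≈ 364,500·1.40257698617 ≈ 511,239.3115.

$511,239.31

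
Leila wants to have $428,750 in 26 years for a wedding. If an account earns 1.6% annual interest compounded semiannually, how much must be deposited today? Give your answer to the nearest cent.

Growth factor = (1 + 0.008)^52 ≈ 1.51337888289.
P = 428,750/1.51337888289 ≈ 283,306.4508.

$283,306.45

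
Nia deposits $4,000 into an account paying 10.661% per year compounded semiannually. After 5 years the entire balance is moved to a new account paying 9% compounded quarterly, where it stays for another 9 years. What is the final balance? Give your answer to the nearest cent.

After 5 years at 10.661%: 4,000 × 1.6808983764 ≈ 6,723.5935.
Then 9 years at 9%: 6,723.5935 × 2.2278164194 ≈ 14,978.9320.

$14,978.93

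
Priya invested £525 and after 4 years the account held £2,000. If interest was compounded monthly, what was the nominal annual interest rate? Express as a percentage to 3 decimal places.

The 48-period growth factor is 2,000/525 = 3.80952.
r/12 = 3.80952^(1/48) − 1 ≈ 0.0282565, so r ≈ 12·0.0282565 = 33.90783%.

33.908%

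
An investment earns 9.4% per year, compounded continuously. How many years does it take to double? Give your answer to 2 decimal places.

7.37 years

e^(0.094t) = 2, so 0.094t = ln 2 ≈ 0.69315.
t ≈ 0.69315/0.094 ≈ 7.3739.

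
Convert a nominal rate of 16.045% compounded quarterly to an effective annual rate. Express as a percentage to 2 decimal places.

One year is 4 periods at 0.0401125 each: (1 + 0.0401125)^4 ≈ 1.170365.
EAR = 1.170365 − 1 ≈ 17.03648%.

17.04%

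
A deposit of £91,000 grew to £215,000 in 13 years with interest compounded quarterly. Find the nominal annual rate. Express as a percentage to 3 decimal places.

(1 + r/4)^52 = 215,000/91,000 = 2.36264.
1 + r/4 = 2.36264^(1/52) ≈ 1.016672, so r/4 ≈ 0.0166716.
r ≈ 4·0.0166716 = 6.66866%.

6.669%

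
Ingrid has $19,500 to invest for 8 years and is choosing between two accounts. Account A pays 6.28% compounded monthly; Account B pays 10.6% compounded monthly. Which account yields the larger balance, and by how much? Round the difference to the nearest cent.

Account B, by $13,177.61

A: (1 + 0.0628/12)^96 ≈ 1.6505192829, so 19,500 × 1.6505192829 ≈ 32,185.1260.
B: (1 + 0.106/12)^96 ≈ 2.3262943119, so 19,500 × 2.3262943119 ≈ 45,362.7391.
Difference ≈ 13,177.6131 in favor of B.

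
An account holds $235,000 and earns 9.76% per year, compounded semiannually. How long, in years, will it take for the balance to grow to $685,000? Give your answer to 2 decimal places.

(1 + 0.0488)^(2t) = 685,000/235,000 = 2.9149.
2t·ln(1 + 0.0488) = ln(2.9149); 2t = 1.0698/0.0476467 ≈ 22.4535.
t ≈ 11.2267 years.

11.23 years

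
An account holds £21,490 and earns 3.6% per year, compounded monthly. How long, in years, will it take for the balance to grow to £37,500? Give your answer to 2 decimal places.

(1 + 0.003)^(12t) = 37,500/21,490 = 1.745.
12t·ln(1 + 0.003) = ln(1.745); 12t = 0.55675/0.00299551 ≈ 185.8626.
t ≈ 15.4886 years.

15.49 years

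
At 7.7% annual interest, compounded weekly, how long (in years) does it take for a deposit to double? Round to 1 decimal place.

9.0 years

(1 + 0.00148077)^(52t) = 2.
52t = ln 2 / ln(1 + 0.00148077) ≈ 0.69315/0.00147967 ≈ 468.4459.
t ≈ 9.0086.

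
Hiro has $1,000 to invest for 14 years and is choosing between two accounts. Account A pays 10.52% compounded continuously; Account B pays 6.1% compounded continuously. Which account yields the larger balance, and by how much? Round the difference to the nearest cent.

Account A growth factor: e^(0.1052·14) = e^1.4728 ≈ 4.361430064; balance ≈ 4,361.4301.
Account B growth factor: e^(0.061·14) = e^0.854 ≈ 2.349024181; balance ≈ 2,349.0242.
Account A is larger by 2,012.4059.

Account A, by $2,012.41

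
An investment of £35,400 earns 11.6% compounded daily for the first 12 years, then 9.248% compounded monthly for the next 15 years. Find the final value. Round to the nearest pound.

After 12 years at 11.6%: 35,400 × 4.02199823427 ≈ 142,378.7375.
Then 15 years at 9.248%: 142,378.7375 × 3.98238928255 ≈ 567,007.5583.

£567,008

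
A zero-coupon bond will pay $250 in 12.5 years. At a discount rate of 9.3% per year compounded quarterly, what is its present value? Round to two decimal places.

Growth factor = (1 + 0.02325)^50 ≈ 3.15564155.
P = 250/3.15564155 ≈ 79.2232.

$79.22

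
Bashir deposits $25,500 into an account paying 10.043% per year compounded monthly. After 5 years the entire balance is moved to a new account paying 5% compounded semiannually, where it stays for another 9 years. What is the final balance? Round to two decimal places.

$65,575.74

After 5 years at 10.043%: 25,500 × 1.6488207945 ≈ 42,044.9303.
Then 9 years at 5%: 42,044.9303 × 1.5596587177 ≈ 65,575.7420.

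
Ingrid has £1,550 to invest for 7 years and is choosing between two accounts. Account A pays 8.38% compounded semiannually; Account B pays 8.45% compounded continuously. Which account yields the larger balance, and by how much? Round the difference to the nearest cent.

Account B, by £46.81

Account A growth factor: (1 + 0.0419)^14 ≈ 1.776497221; balance ≈ 2,753.5707.
Account B growth factor: e^(0.0845·7) = e^0.5915 ≈ 1.806696429; balance ≈ 2,800.3795.
Account B is larger by 46.8088.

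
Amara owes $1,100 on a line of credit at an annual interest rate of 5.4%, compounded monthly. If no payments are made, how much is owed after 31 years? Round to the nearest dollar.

$5,845

Growth factor = (1 + 0.0045)^372 ≈ 5.31346817.
A ≈ 1,100 × 5.31346817 ≈ 5,844.8150.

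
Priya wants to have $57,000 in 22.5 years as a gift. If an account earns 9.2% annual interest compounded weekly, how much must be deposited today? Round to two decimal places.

$7,205.76

Periodic rate = 9.2%/52 = 0.00176923; 1170 periods.
P = 57,000/(1 + 0.092/52)^1170 ≈ 57,000/7.9103418881 ≈ 7,205.7568.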